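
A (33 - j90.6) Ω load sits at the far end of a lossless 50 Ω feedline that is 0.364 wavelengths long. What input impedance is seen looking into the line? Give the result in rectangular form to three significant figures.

βl = 2π × 0.364 = 131°
tan(βl) = tan(131°) = -1.15
Z_in = Z_0·(Z_L + jZ_0·tanβl)/(Z_0 + jZ_L·tanβl)
     = 50·(33 − j148)/(-54.1 − j37.9)

Z_in ≈ 43.9 + j106 Ω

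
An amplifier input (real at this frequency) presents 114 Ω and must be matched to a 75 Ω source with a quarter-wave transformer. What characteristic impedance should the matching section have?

Z_qwt = √(Z_0·R_L) = √(75 × 114) = √8550

Z_qwt ≈ 92.5 Ω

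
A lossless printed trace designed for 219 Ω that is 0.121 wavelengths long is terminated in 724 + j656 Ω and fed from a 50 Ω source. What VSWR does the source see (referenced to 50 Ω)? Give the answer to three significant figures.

βl = 2π × 0.121 = 43.6°
tan(βl) = 0.951
Z_in = Z_0·(Z_L + jZ_0·tanβl)/(Z_0 + jZ_L·tanβl) = 104 − j291 Ω
Γ_s = (Z_in − Z_s)/(Z_in + Z_s) = (53.7 − j291)/(154 − j291), |Γ_s| = 0.899
VSWR = (1 + |Γ_s|)/(1 − |Γ_s|)

VSWR ≈ 18.9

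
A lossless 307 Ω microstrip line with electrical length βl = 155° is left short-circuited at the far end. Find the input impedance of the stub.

Z_in ≈ −j143 Ω

tan(βl) = -0.466
For a short-circuited stub, Z_in = jZ_0·tan(βl)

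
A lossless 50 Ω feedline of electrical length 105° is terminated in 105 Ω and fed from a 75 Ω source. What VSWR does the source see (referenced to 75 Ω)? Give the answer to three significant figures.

tan(βl) = -3.73
Z_in = Z_0·(Z_L + jZ_0·tanβl)/(Z_0 + jZ_L·tanβl) = 25.1 + j10.2 Ω
Γ_s = (Z_in − Z_s)/(Z_in + Z_s) = (-49.9 + j10.2)/(100 + j10.2), |Γ_s| = 0.506
VSWR = (1 + |Γ_s|)/(1 − |Γ_s|)

VSWR ≈ 3.05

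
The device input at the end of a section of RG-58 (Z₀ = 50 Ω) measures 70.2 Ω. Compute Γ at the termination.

Γ = (Z_L − Z_0)/(Z_L + Z_0) = (70.2 − 50)/(70.2 + 50) = 20.2/120.2

Γ = 0.168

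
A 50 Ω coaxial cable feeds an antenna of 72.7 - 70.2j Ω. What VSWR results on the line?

Γ = (Z_L − Z_0)/(Z_L + Z_0) = (22.7 − j70.2)/(122.7 − j70.2)
|Γ| = 73.8/141 = 0.522
VSWR = (1 + |Γ|)/(1 − |Γ|) = 1.52/0.478

VSWR ≈ 3.18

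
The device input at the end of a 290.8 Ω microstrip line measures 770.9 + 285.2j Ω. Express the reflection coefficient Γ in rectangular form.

Γ = (Z_L − Z_0)/(Z_L + Z_0) = (480.1 + j285.2)/(1062 + j285.2)

Γ ≈ 0.489 + j0.137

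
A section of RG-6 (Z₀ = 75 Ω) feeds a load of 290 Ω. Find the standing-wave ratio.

Γ = (290 − 75)/(290 + 75) = 0.589
VSWR = (1 + 0.589)/(1 − 0.589)

VSWR ≈ 3.87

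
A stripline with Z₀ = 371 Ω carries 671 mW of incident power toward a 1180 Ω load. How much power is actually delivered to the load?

Γ = (1180 − 371)/(1180 + 371) = 0.522
|Γ|² = 0.272
P_refl = |Γ|²·P_inc = 183 mW, P_del = (1 − |Γ|²)·P_inc = 488 mW

P_delivered ≈ 488 mW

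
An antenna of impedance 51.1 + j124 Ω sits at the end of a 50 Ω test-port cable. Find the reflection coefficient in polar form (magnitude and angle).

Γ ≈ 0.775 ∠ 38.7°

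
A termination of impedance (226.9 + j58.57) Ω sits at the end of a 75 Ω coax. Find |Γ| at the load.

Γ = (Z_L − Z_0)/(Z_L + Z_0) = (151.9 + j58.57)/(301.9 + j58.57)
|Γ| = 163/308

|Γ| ≈ 0.529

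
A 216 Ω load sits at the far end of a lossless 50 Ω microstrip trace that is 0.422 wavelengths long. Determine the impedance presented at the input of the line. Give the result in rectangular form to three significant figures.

βl = 2π × 0.422 = 152°
tan(βl) = tan(152°) = -0.534
Z_in = Z_0·(Z_L + jZ_0·tanβl)/(Z_0 + jZ_L·tanβl)
     = 50·(216 − j26.7)/(50 − j115)

Z_in ≈ 44 + j74.6 Ω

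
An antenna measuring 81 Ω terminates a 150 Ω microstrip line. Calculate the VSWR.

VSWR ≈ 1.85

For a purely resistive load, VSWR = R_L/Z_0 or Z_0/R_L (whichever > 1) = 150/81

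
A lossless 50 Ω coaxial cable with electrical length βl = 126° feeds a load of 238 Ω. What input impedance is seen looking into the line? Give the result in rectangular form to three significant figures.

Z_in ≈ 15.7 + j33.9 Ω

tan(βl) = tan(126°) = -1.38
Z_in = Z_0·(Z_L + jZ_0·tanβl)/(Z_0 + jZ_L·tanβl)
     = 50·(238 − j68.8)/(50 − j328)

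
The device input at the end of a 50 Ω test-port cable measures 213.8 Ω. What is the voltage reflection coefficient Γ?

Γ = (Z_L − Z_0)/(Z_L + Z_0) = (213.8 − 50)/(213.8 + 50) = 163.8/263.8

Γ = 0.621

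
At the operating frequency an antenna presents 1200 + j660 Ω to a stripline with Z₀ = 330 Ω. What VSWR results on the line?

VSWR ≈ 4.8

Γ = (Z_L − Z_0)/(Z_L + Z_0) = (870 + j660)/(1530 + j660)
|Γ| = 1090/1670 = 0.655
VSWR = (1 + |Γ|)/(1 − |Γ|) = 1.66/0.345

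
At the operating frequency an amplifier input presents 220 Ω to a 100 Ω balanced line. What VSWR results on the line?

VSWR ≈ 2.2

For a purely resistive load, VSWR = R_L/Z_0 or Z_0/R_L (whichever > 1) = 220/100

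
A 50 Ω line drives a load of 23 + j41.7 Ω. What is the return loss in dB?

RL ≈ 4.57 dB

Γ = (-27 + j41.7)/(73 + j41.7), |Γ| = 0.591
RL = −20·log₁₀|Γ| = −20·log₁₀(0.591)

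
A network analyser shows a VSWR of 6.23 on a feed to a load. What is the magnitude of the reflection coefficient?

|Γ| = (S − 1)/(S + 1) = (6.23 − 1)/(6.23 + 1) = 5.23/7.23

|Γ| ≈ 0.723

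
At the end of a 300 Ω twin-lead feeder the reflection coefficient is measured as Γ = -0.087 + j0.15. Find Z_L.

Z_L ≈ 242 + j74.7 Ω

Z_L = Z_0·(1 + Γ)/(1 − Γ) = 300·(0.913 + j0.15)/(1.09 − j0.15)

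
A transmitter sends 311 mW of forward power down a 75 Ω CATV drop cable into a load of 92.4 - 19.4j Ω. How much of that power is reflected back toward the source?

|Γ| = |(17.4 − j19.4)/(167.4 − j19.4)| = 0.155
|Γ|² = 0.0239
P_refl = |Γ|²·P_inc = 7.44 mW, P_del = (1 − |Γ|²)·P_inc = 304 mW

P_reflected ≈ 7.44 mW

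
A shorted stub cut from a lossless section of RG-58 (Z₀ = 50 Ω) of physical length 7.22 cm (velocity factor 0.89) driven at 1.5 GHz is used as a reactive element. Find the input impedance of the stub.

λ = v/f = 0.89·c / 1.5 GHz = 0.178 m
βl = 2π·l/λ = 2π × 0.406 = 146°
tan(βl) = -0.674
For a shorted stub, Z_in = jZ_0·tan(βl)

Z_in ≈ −j33.7 Ω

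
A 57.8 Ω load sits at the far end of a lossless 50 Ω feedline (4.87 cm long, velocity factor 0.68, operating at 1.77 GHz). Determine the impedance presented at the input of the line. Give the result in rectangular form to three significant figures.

λ = v/f = 0.68·c / 1.77 GHz = 0.115 m
βl = 2π·l/λ = 2π × 0.423 = 152°
tan(βl) = tan(152°) = -0.529
Z_in = Z_0·(Z_L + jZ_0·tanβl)/(Z_0 + jZ_L·tanβl)
     = 50·(57.8 − j26.5)/(50 − j30.6)

Z_in ≈ 53.8 + j6.48 Ω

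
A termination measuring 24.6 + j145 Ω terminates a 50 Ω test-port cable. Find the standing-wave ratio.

Γ = (Z_L − Z_0)/(Z_L + Z_0) = (-25.4 + j145)/(74.6 + j145)
|Γ| = 147/163 = 0.903
VSWR = (1 + |Γ|)/(1 − |Γ|) = 1.9/0.0972

VSWR ≈ 19.6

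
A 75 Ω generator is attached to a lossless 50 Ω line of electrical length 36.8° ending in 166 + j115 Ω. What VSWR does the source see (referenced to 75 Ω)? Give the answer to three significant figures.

VSWR ≈ 4.32

tan(βl) = 0.748
Z_in = Z_0·(Z_L + jZ_0·tanβl)/(Z_0 + jZ_L·tanβl) = 38.7 − j78.1 Ω
Γ_s = (Z_in − Z_s)/(Z_in + Z_s) = (-36.3 − j78.1)/(114 − j78.1), |Γ_s| = 0.624
VSWR = (1 + |Γ_s|)/(1 − |Γ_s|)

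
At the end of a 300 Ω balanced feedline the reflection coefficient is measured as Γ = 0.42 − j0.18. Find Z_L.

Z_L ≈ 644 − j293 Ω

Z_L = Z_0·(1 + Γ)/(1 − Γ) = 300·(1.42 − j0.18)/(0.58 + j0.18)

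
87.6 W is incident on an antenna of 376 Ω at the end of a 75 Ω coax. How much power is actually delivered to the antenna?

P_delivered ≈ 48.6 W

Γ = (376 − 75)/(376 + 75) = 0.667
|Γ|² = 0.445
P_refl = |Γ|²·P_inc = 39 W, P_del = (1 − |Γ|²)·P_inc = 48.6 W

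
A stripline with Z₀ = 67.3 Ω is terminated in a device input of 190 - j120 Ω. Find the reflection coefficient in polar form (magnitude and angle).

Γ = (Z_L − Z_0)/(Z_L + Z_0) = (122.7 − j120)/(257.3 − j120)
|Γ| = 172/284 = 0.605

Γ ≈ 0.605 ∠ -19.4°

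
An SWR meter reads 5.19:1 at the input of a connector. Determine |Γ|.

|Γ| = (S − 1)/(S + 1) = (5.19 − 1)/(5.19 + 1) = 4.19/6.19

|Γ| ≈ 0.677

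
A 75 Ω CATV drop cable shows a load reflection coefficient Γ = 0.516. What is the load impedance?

Z_L = Z_0·(1 + Γ)/(1 − Γ) = 75·(1.52)/(0.484)

Z_L ≈ 235 Ω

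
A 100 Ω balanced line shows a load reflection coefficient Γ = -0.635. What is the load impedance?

Z_L ≈ 22.3 Ω

Z_L = Z_0·(1 + Γ)/(1 − Γ) = 100·(0.365)/(1.64)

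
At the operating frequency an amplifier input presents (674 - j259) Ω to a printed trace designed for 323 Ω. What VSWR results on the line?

VSWR ≈ 2.47

Γ = (Z_L − Z_0)/(Z_L + Z_0) = (351 − j259)/(997 − j259)
|Γ| = 436/1030 = 0.423
VSWR = (1 + |Γ|)/(1 − |Γ|) = 1.42/0.577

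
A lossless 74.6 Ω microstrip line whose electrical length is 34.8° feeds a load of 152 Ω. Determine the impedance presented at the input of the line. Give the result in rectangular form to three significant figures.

tan(βl) = tan(34.8°) = 0.695
Z_in = Z_0·(Z_L + jZ_0·tanβl)/(Z_0 + jZ_L·tanβl)
     = 74.6·(152 + j51.8)/(74.6 + j106)

Z_in ≈ 75 − j54.4 Ω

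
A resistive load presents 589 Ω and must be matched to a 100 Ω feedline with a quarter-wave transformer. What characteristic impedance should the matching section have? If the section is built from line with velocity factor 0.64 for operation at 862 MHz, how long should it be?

Z_qwt ≈ 243 Ω; length ≈ 5.57 cm

Z_qwt = √(Z_0·R_L) = √(100 × 589) = √58900
λ = 0.64·c/f = 0.223 m, so l = λ/4 = 0.0557 m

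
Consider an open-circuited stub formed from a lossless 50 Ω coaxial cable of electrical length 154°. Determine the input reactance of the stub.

tan(βl) = -0.488
For an open-circuited stub, Z_in = −jZ_0·cot(βl) = −jZ_0/tan(βl)

X_in ≈ 103 Ω (inductive)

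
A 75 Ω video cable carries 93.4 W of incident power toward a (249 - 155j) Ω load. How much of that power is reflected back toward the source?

P_reflected ≈ 39.3 W

|Γ| = |(174 − j155)/(324 − j155)| = 0.649
|Γ|² = 0.421
P_refl = |Γ|²·P_inc = 39.3 W, P_del = (1 − |Γ|²)·P_inc = 54.1 W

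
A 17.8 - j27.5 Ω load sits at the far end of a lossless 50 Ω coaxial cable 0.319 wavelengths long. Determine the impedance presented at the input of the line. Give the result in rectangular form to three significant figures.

βl = 2π × 0.319 = 115°
tan(βl) = tan(115°) = -2.16
Z_in = Z_0·(Z_L + jZ_0·tanβl)/(Z_0 + jZ_L·tanβl)
     = 50·(17.8 − j136)/(-9.41 − j38.5)

Z_in ≈ 161 + j62.5 Ω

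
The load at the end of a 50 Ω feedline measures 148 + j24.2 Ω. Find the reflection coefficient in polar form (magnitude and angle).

Γ = (Z_L − Z_0)/(Z_L + Z_0) = (98 + j24.2)/(198 + j24.2)
|Γ| = 101/199 = 0.506

Γ ≈ 0.506 ∠ 6.9°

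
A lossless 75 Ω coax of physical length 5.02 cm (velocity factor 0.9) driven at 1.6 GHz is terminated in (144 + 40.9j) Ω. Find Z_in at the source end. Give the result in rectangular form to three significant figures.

λ = v/f = 0.9·c / 1.6 GHz = 0.169 m
βl = 2π·l/λ = 2π × 0.297 = 107°
tan(βl) = tan(107°) = -3.25
Z_in = Z_0·(Z_L + jZ_0·tanβl)/(Z_0 + jZ_L·tanβl)
     = 75·(144 − j203)/(208 − j468)

Z_in ≈ 35.7 + j7.2 Ω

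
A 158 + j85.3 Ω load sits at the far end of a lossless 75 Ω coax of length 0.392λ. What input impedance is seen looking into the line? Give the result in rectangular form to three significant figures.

Z_in ≈ 39.7 + j48.2 Ω

βl = 2π × 0.392 = 141°
tan(βl) = tan(141°) = -0.806
Z_in = Z_0·(Z_L + jZ_0·tanβl)/(Z_0 + jZ_L·tanβl)
     = 75·(158 + j24.8)/(144 − j127)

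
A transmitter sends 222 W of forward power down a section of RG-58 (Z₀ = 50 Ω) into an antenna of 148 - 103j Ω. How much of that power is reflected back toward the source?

|Γ| = |(98 − j103)/(198 − j103)| = 0.637
|Γ|² = 0.406
P_refl = |Γ|²·P_inc = 90.1 W, P_del = (1 − |Γ|²)·P_inc = 132 W

P_reflected ≈ 90.1 W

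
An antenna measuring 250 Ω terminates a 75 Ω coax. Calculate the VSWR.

VSWR ≈ 3.33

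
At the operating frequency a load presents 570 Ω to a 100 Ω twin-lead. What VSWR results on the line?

Γ = (570 − 100)/(570 + 100) = 0.701
VSWR = (1 + 0.701)/(1 − 0.701)

VSWR ≈ 5.7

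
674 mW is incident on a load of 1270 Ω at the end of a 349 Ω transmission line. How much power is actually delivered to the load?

Γ = (1270 − 349)/(1270 + 349) = 0.569
|Γ|² = 0.324
P_refl = |Γ|²·P_inc = 218 mW, P_del = (1 − |Γ|²)·P_inc = 456 mW

P_delivered ≈ 456 mW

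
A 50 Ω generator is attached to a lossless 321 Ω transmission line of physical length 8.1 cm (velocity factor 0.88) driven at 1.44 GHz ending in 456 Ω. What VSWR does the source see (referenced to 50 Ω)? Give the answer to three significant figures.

VSWR ≈ 8.54

λ = v/f = 0.88·c / 1.44 GHz = 0.183 m
βl = 2π·l/λ = 2π × 0.442 = 159°
tan(βl) = -0.383
Z_in = Z_0·(Z_L + jZ_0·tanβl)/(Z_0 + jZ_L·tanβl) = 404 + j96.5 Ω
Γ_s = (Z_in − Z_s)/(Z_in + Z_s) = (354 + j96.5)/(454 + j96.5), |Γ_s| = 0.79
VSWR = (1 + |Γ_s|)/(1 − |Γ_s|)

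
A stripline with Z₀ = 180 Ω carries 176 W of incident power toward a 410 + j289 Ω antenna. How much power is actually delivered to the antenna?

|Γ| = |(230 + j289)/(590 + j289)| = 0.562
|Γ|² = 0.316
P_refl = |Γ|²·P_inc = 55.6 W, P_del = (1 − |Γ|²)·P_inc = 120 W

P_delivered ≈ 120 W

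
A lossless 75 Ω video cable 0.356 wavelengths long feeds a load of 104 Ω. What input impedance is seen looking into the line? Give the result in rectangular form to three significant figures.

βl = 2π × 0.356 = 128°
tan(βl) = tan(128°) = -1.27
Z_in = Z_0·(Z_L + jZ_0·tanβl)/(Z_0 + jZ_L·tanβl)
     = 75·(104 − j95.4)/(75 − j132)

Z_in ≈ 66.2 + j21.4 Ω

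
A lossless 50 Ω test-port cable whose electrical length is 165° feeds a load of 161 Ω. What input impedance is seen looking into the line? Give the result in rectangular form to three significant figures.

tan(βl) = tan(165°) = -0.268
Z_in = Z_0·(Z_L + jZ_0·tanβl)/(Z_0 + jZ_L·tanβl)
     = 50·(161 − j13.4)/(50 − j43.1)

Z_in ≈ 98.9 + j72 Ω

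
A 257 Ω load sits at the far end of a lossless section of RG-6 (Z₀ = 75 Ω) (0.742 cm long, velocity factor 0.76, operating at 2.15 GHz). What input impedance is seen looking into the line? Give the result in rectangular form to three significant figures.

λ = v/f = 0.76·c / 2.15 GHz = 0.106 m
βl = 2π·l/λ = 2π × 0.07 = 25.2°
tan(βl) = tan(25.2°) = 0.47
Z_in = Z_0·(Z_L + jZ_0·tanβl)/(Z_0 + jZ_L·tanβl)
     = 75·(257 + j35.3)/(75 + j121)

Z_in ≈ 87.2 − j105 Ω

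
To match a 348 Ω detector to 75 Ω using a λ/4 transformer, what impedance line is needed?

Z_qwt = √(Z_0·R_L) = √(75 × 348) = √26100

Z_qwt ≈ 162 Ω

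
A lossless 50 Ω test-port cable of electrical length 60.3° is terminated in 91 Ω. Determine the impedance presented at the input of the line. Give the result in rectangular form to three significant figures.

Z_in ≈ 33.2 − j18.1 Ω

tan(βl) = tan(60.3°) = 1.75
Z_in = Z_0·(Z_L + jZ_0·tanβl)/(Z_0 + jZ_L·tanβl)
     = 50·(91 + j87.7)/(50 + j160)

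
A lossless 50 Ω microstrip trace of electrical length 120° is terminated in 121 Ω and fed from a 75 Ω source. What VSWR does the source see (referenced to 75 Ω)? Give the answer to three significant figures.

tan(βl) = -1.73
Z_in = Z_0·(Z_L + jZ_0·tanβl)/(Z_0 + jZ_L·tanβl) = 26.1 + j22.6 Ω
Γ_s = (Z_in − Z_s)/(Z_in + Z_s) = (-48.9 + j22.6)/(101 + j22.6), |Γ_s| = 0.521
VSWR = (1 + |Γ_s|)/(1 − |Γ_s|)

VSWR ≈ 3.17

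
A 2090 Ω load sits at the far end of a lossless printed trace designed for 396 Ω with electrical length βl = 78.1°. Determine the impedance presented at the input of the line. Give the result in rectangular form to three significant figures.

Z_in ≈ 78.2 − j80.3 Ω

tan(βl) = tan(78.1°) = 4.75
Z_in = Z_0·(Z_L + jZ_0·tanβl)/(Z_0 + jZ_L·tanβl)
     = 396·(2090 + j1880)/(396 + j9920)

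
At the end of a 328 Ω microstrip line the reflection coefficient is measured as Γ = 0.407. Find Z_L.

Z_L = Z_0·(1 + Γ)/(1 − Γ) = 328·(1.41)/(0.593)

Z_L ≈ 778 Ω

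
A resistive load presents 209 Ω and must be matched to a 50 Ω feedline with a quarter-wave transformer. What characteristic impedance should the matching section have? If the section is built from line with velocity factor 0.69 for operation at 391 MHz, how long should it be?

Z_qwt = √(Z_0·R_L) = √(50 × 209) = √10450
λ = 0.69·c/f = 0.529 m, so l = λ/4 = 0.132 m

Z_qwt ≈ 102 Ω; length ≈ 13.2 cm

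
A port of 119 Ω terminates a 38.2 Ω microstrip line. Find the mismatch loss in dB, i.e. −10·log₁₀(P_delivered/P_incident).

Γ = (119 − 38.2)/(119 + 38.2) = 0.514
|Γ|² = 0.264, so P_del/P_inc = 1 − |Γ|² = 0.736
ML = −10·log₁₀(1 − |Γ|²)

mismatch loss ≈ 1.33 dB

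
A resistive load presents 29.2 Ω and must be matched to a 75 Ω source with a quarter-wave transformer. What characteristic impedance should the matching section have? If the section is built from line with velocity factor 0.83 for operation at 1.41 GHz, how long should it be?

Z_qwt ≈ 46.8 Ω; length ≈ 4.41 cm

Z_qwt = √(Z_0·R_L) = √(75 × 29.2) = √2190
λ = 0.83·c/f = 0.177 m, so l = λ/4 = 0.0441 m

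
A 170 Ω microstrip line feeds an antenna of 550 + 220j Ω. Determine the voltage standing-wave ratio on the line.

VSWR ≈ 3.8

Γ = (Z_L − Z_0)/(Z_L + Z_0) = (380 + j220)/(720 + j220)
|Γ| = 439/753 = 0.583
VSWR = (1 + |Γ|)/(1 − |Γ|) = 1.58/0.417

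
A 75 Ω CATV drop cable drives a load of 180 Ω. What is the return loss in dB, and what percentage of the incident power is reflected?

Γ = (180 − 75)/(180 + 75) = 0.412
RL = −20·log₁₀(0.412) = 7.71 dB
P_refl/P_inc = |Γ|² = 0.17

RL ≈ 7.71 dB; 17% of incident power reflected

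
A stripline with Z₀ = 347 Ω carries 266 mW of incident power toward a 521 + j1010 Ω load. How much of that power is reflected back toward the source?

|Γ| = |(174 + j1010)/(868 + j1010)| = 0.77
|Γ|² = 0.592
P_refl = |Γ|²·P_inc = 158 mW, P_del = (1 − |Γ|²)·P_inc = 108 mW

P_reflected ≈ 158 mW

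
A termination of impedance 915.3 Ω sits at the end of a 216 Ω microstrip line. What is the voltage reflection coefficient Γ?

Γ = (Z_L − Z_0)/(Z_L + Z_0) = (915.3 − 216)/(915.3 + 216) = 699.3/1131

Γ = 0.618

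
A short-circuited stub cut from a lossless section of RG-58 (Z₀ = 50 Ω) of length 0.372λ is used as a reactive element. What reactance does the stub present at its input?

βl = 2π × 0.372 = 134°
tan(βl) = -1.04
For a short-circuited stub, Z_in = jZ_0·tan(βl)

X_in ≈ -51.9 Ω (capacitive)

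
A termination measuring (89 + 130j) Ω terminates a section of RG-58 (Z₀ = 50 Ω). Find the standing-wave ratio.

Γ = (Z_L − Z_0)/(Z_L + Z_0) = (39 + j130)/(139 + j130)
|Γ| = 136/190 = 0.713
VSWR = (1 + |Γ|)/(1 − |Γ|) = 1.71/0.287

VSWR ≈ 5.97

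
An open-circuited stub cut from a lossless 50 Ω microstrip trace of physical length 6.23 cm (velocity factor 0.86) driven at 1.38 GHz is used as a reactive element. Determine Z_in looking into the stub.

λ = v/f = 0.86·c / 1.38 GHz = 0.187 m
βl = 2π·l/λ = 2π × 0.333 = 120°
tan(βl) = -1.73
For an open-circuited stub, Z_in = −jZ_0·cot(βl) = −jZ_0/tan(βl)

Z_in ≈ +j28.8 Ω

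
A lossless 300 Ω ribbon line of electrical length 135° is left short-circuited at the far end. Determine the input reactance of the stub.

X_in ≈ -300 Ω (capacitive)

tan(βl) = -1
For a short-circuited stub, Z_in = jZ_0·tan(βl)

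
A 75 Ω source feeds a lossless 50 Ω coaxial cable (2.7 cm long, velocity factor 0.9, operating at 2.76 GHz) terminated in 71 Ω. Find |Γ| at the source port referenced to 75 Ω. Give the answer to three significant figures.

λ = v/f = 0.9·c / 2.76 GHz = 0.0978 m
βl = 2π·l/λ = 2π × 0.276 = 99.4°
tan(βl) = -6.07
Z_in = Z_0·(Z_L + jZ_0·tanβl)/(Z_0 + jZ_L·tanβl) = 35.7 + j4.1 Ω
Γ_s = (Z_in − Z_s)/(Z_in + Z_s) = (-39.3 + j4.1)/(111 + j4.1), |Γ_s| = 0.357

|Γ| ≈ 0.357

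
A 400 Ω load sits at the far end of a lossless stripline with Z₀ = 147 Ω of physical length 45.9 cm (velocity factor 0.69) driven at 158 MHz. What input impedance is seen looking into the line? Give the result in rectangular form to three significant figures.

λ = v/f = 0.69·c / 158 MHz = 1.31 m
βl = 2π·l/λ = 2π × 0.35 = 126°
tan(βl) = tan(126°) = -1.37
Z_in = Z_0·(Z_L + jZ_0·tanβl)/(Z_0 + jZ_L·tanβl)
     = 147·(400 − j201)/(147 − j548)

Z_in ≈ 77.2 + j86.6 Ω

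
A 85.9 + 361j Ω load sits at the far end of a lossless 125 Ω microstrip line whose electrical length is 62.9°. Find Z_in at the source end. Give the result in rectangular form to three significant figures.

Z_in ≈ 17.7 − j125 Ω

tan(βl) = tan(62.9°) = 1.95
Z_in = Z_0·(Z_L + jZ_0·tanβl)/(Z_0 + jZ_L·tanβl)
     = 125·(85.9 + j605)/(-580 + j168)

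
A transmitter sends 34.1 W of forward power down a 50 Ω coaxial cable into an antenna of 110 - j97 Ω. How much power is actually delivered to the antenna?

|Γ| = |(60 − j97)/(160 − j97)| = 0.61
|Γ|² = 0.372
P_refl = |Γ|²·P_inc = 12.7 W, P_del = (1 − |Γ|²)·P_inc = 21.4 W

P_delivered ≈ 21.4 W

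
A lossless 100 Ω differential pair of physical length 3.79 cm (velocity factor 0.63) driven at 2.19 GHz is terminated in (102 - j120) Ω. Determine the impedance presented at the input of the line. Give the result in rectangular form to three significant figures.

λ = v/f = 0.63·c / 2.19 GHz = 0.0863 m
βl = 2π·l/λ = 2π × 0.439 = 158°
tan(βl) = tan(158°) = -0.402
Z_in = Z_0·(Z_L + jZ_0·tanβl)/(Z_0 + jZ_L·tanβl)
     = 100·(102 − j160)/(51.8 − j41)

Z_in ≈ 272 − j94.2 Ω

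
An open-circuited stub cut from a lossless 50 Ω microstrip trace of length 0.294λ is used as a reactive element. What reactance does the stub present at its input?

βl = 2π × 0.294 = 106°
tan(βl) = -3.52
For an open-circuited stub, Z_in = −jZ_0·cot(βl) = −jZ_0/tan(βl)

X_in ≈ 14.2 Ω (inductive)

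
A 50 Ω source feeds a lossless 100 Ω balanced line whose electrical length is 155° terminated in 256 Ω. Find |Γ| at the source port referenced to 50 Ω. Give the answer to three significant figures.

tan(βl) = -0.466
Z_in = Z_0·(Z_L + jZ_0·tanβl)/(Z_0 + jZ_L·tanβl) = 129 + j107 Ω
Γ_s = (Z_in − Z_s)/(Z_in + Z_s) = (78.5 + j107)/(179 + j107), |Γ_s| = 0.637

|Γ| ≈ 0.637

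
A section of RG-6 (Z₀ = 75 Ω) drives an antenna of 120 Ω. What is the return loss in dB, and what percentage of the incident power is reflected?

Γ = (120 − 75)/(120 + 75) = 0.231
RL = −20·log₁₀(0.231) = 12.7 dB
P_refl/P_inc = |Γ|² = 0.0533

RL ≈ 12.7 dB; 5.33% of incident power reflected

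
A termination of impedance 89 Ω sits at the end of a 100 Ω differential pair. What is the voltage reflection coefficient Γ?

Γ = -0.0582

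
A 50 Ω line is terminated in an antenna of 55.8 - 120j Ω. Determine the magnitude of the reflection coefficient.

|Γ| ≈ 0.751

Γ = (Z_L − Z_0)/(Z_L + Z_0) = (5.8 − j120)/(105.8 − j120)
|Γ| = 120/160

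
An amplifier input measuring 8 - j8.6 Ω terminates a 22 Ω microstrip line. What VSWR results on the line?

VSWR ≈ 3.22

Γ = (Z_L − Z_0)/(Z_L + Z_0) = (-14 − j8.6)/(30 − j8.6)
|Γ| = 16.4/31.2 = 0.526
VSWR = (1 + |Γ|)/(1 − |Γ|) = 1.53/0.474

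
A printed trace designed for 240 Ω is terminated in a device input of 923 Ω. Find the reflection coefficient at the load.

Γ = 0.587

Γ = (Z_L − Z_0)/(Z_L + Z_0) = (923 − 240)/(923 + 240) = 683/1163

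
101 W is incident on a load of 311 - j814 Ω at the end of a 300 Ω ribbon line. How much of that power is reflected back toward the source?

|Γ| = |(11 − j814)/(611 − j814)| = 0.8
|Γ|² = 0.64
P_refl = |Γ|²·P_inc = 64.6 W, P_del = (1 − |Γ|²)·P_inc = 36.4 W

P_reflected ≈ 64.6 W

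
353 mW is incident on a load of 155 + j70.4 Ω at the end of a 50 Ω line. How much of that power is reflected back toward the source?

|Γ| = |(105 + j70.4)/(205 + j70.4)| = 0.583
|Γ|² = 0.34
P_refl = |Γ|²·P_inc = 120 mW, P_del = (1 − |Γ|²)·P_inc = 233 mW

P_reflected ≈ 120 mW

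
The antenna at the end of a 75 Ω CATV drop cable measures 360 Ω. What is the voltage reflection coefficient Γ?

Γ = 0.655

Γ = (Z_L − Z_0)/(Z_L + Z_0) = (360 − 75)/(360 + 75) = 285/435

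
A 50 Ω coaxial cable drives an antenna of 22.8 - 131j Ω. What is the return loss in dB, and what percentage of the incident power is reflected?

Γ = (-27.2 − j131)/(72.8 − j131), |Γ| = 0.893
RL = −20·log₁₀(0.893) = 0.986 dB
P_refl/P_inc = |Γ|² = 0.797

RL ≈ 0.986 dB; 79.7% of incident power reflected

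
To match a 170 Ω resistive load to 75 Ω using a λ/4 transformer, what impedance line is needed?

Z_qwt = √(Z_0·R_L) = √(75 × 170) = √12750

Z_qwt ≈ 113 Ω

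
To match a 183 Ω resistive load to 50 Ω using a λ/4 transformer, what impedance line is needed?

Z_qwt ≈ 95.7 Ω

Z_qwt = √(Z_0·R_L) = √(50 × 183) = √9150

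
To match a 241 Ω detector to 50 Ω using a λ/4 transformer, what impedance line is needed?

Z_qwt ≈ 110 Ω

Z_qwt = √(Z_0·R_L) = √(50 × 241) = √12050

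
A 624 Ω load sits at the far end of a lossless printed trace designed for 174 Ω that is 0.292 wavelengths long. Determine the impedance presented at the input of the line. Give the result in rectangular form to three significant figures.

βl = 2π × 0.292 = 105°
tan(βl) = tan(105°) = -3.7
Z_in = Z_0·(Z_L + jZ_0·tanβl)/(Z_0 + jZ_L·tanβl)
     = 174·(624 − j644)/(174 − j2310)

Z_in ≈ 51.8 + j43.1 Ω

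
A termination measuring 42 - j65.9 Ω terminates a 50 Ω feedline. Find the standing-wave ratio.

VSWR ≈ 3.84

Γ = (Z_L − Z_0)/(Z_L + Z_0) = (-8 − j65.9)/(92 − j65.9)
|Γ| = 66.4/113 = 0.587
VSWR = (1 + |Γ|)/(1 − |Γ|) = 1.59/0.413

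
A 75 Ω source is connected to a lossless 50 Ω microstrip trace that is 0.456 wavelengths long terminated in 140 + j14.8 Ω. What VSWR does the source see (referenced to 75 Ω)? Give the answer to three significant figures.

βl = 2π × 0.456 = 164°
tan(βl) = -0.284
Z_in = Z_0·(Z_L + jZ_0·tanβl)/(Z_0 + jZ_L·tanβl) = 83.8 + j61.9 Ω
Γ_s = (Z_in − Z_s)/(Z_in + Z_s) = (8.75 + j61.9)/(159 + j61.9), |Γ_s| = 0.367
VSWR = (1 + |Γ_s|)/(1 − |Γ_s|)

VSWR ≈ 2.16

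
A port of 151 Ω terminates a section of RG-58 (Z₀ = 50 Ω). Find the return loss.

Γ = (151 − 50)/(151 + 50) = 0.502
RL = −20·log₁₀|Γ| = −20·log₁₀(0.502)

RL ≈ 5.98 dB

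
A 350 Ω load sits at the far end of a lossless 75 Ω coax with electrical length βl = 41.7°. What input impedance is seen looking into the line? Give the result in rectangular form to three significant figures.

Z_in ≈ 34.3 − j75.9 Ω

tan(βl) = tan(41.7°) = 0.891
Z_in = Z_0·(Z_L + jZ_0·tanβl)/(Z_0 + jZ_L·tanβl)
     = 75·(350 + j66.8)/(75 + j312)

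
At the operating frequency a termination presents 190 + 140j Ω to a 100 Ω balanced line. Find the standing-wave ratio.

Γ = (Z_L − Z_0)/(Z_L + Z_0) = (90 + j140)/(290 + j140)
|Γ| = 166/322 = 0.517
VSWR = (1 + |Γ|)/(1 − |Γ|) = 1.52/0.483

VSWR ≈ 3.14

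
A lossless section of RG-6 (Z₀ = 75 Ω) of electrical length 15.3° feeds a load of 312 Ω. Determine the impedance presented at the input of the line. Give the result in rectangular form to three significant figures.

Z_in ≈ 146 − j146 Ω

tan(βl) = tan(15.3°) = 0.274
Z_in = Z_0·(Z_L + jZ_0·tanβl)/(Z_0 + jZ_L·tanβl)
     = 75·(312 + j20.5)/(75 + j85.4)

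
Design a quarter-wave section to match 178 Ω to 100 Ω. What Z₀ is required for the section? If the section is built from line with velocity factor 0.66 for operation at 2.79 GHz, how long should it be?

Z_qwt = √(Z_0·R_L) = √(100 × 178) = √17800
λ = 0.66·c/f = 0.071 m, so l = λ/4 = 0.0177 m

Z_qwt ≈ 133 Ω; length ≈ 1.77 cm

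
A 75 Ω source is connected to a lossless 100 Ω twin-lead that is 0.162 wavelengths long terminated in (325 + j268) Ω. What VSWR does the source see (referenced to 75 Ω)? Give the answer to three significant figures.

VSWR ≈ 5.59

βl = 2π × 0.162 = 58.3°
tan(βl) = 1.62
Z_in = Z_0·(Z_L + jZ_0·tanβl)/(Z_0 + jZ_L·tanβl) = 30.3 − j80.9 Ω
Γ_s = (Z_in − Z_s)/(Z_in + Z_s) = (-44.7 − j80.9)/(105 − j80.9), |Γ_s| = 0.696
VSWR = (1 + |Γ_s|)/(1 − |Γ_s|)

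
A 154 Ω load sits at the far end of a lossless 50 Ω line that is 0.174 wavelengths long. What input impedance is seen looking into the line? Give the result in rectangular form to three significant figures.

βl = 2π × 0.174 = 62.6°
tan(βl) = tan(62.6°) = 1.93
Z_in = Z_0·(Z_L + jZ_0·tanβl)/(Z_0 + jZ_L·tanβl)
     = 50·(154 + j96.6)/(50 + j298)

Z_in ≈ 20 − j22.5 Ω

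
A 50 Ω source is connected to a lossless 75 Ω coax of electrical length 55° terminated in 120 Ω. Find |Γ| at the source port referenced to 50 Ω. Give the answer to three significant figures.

|Γ| ≈ 0.252

tan(βl) = 1.43
Z_in = Z_0·(Z_L + jZ_0·tanβl)/(Z_0 + jZ_L·tanβl) = 58.6 − j26.9 Ω
Γ_s = (Z_in − Z_s)/(Z_in + Z_s) = (8.63 − j26.9)/(109 − j26.9), |Γ_s| = 0.252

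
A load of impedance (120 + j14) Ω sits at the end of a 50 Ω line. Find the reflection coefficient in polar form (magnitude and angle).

Γ ≈ 0.419 ∠ 6.6°

Γ = (Z_L − Z_0)/(Z_L + Z_0) = (70 + j14)/(170 + j14)
|Γ| = 71.4/171 = 0.419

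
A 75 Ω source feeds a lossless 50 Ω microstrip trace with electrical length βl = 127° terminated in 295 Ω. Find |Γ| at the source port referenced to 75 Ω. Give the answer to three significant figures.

|Γ| ≈ 0.753

tan(βl) = -1.33
Z_in = Z_0·(Z_L + jZ_0·tanβl)/(Z_0 + jZ_L·tanβl) = 13.1 + j36 Ω
Γ_s = (Z_in − Z_s)/(Z_in + Z_s) = (-61.9 + j36)/(88.1 + j36), |Γ_s| = 0.753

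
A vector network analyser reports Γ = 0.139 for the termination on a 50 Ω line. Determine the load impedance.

Z_L = Z_0·(1 + Γ)/(1 − Γ) = 50·(1.14)/(0.861)

Z_L ≈ 66.1 Ω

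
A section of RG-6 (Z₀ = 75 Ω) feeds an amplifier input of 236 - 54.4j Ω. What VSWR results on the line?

VSWR ≈ 3.33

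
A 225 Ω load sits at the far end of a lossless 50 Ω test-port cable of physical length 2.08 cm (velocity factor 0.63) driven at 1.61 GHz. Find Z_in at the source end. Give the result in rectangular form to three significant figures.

Z_in ≈ 13.6 − j23.1 Ω

λ = v/f = 0.63·c / 1.61 GHz = 0.117 m
βl = 2π·l/λ = 2π × 0.177 = 63.8°
tan(βl) = tan(63.8°) = 2.03
Z_in = Z_0·(Z_L + jZ_0·tanβl)/(Z_0 + jZ_L·tanβl)
     = 50·(225 + j102)/(50 + j457)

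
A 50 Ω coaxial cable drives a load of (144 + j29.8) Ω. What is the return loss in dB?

RL ≈ 5.98 dB

Γ = (94 + j29.8)/(194 + j29.8), |Γ| = 0.502
RL = −20·log₁₀|Γ| = −20·log₁₀(0.502)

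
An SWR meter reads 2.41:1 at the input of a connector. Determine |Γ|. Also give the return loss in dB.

|Γ| = (S − 1)/(S + 1) = (2.41 − 1)/(2.41 + 1) = 1.41/3.41
RL = −20·log₁₀|Γ| = −20·log₁₀(0.413)

|Γ| ≈ 0.413; return loss ≈ 7.67 dB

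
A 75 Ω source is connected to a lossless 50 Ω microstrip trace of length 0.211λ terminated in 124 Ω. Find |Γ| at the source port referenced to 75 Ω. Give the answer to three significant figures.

βl = 2π × 0.211 = 76°
tan(βl) = 4
Z_in = Z_0·(Z_L + jZ_0·tanβl)/(Z_0 + jZ_L·tanβl) = 21.2 − j10.4 Ω
Γ_s = (Z_in − Z_s)/(Z_in + Z_s) = (-53.8 − j10.4)/(96.2 − j10.4), |Γ_s| = 0.566

|Γ| ≈ 0.566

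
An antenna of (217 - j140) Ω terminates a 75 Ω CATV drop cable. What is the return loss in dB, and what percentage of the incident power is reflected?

Γ = (142 − j140)/(292 − j140), |Γ| = 0.616
RL = −20·log₁₀(0.616) = 4.21 dB
P_refl/P_inc = |Γ|² = 0.379

RL ≈ 4.21 dB; 37.9% of incident power reflected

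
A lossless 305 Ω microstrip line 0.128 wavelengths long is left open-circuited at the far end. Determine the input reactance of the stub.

βl = 2π × 0.128 = 46.1°
tan(βl) = 1.04
For an open-circuited stub, Z_in = −jZ_0·cot(βl) = −jZ_0/tan(βl)

X_in ≈ -294 Ω (capacitive)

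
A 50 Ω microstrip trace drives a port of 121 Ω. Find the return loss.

Γ = (121 − 50)/(121 + 50) = 0.415
RL = −20·log₁₀|Γ| = −20·log₁₀(0.415)

RL ≈ 7.63 dB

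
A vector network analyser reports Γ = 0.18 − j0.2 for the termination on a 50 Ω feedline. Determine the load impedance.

Z_L = Z_0·(1 + Γ)/(1 − Γ) = 50·(1.18 − j0.2)/(0.82 + j0.2)

Z_L ≈ 65.1 − j28.1 Ω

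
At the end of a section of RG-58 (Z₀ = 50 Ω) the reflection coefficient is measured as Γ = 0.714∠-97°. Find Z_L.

Z_L ≈ 14.6 − j42.1 Ω

Z_L = Z_0·(1 + Γ)/(1 − Γ) = 50·(0.913 − j0.709)/(1.09 + j0.709)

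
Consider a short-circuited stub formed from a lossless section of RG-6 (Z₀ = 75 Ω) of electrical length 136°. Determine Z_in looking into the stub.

tan(βl) = -0.966
For a short-circuited stub, Z_in = jZ_0·tan(βl)

Z_in ≈ −j72.4 Ω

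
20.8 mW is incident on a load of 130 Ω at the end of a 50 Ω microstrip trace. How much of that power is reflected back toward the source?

P_reflected ≈ 4.11 mW

Γ = (130 − 50)/(130 + 50) = 0.444
|Γ|² = 0.198
P_refl = |Γ|²·P_inc = 4.11 mW, P_del = (1 − |Γ|²)·P_inc = 16.7 mW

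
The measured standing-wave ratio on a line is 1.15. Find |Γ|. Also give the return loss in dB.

|Γ| ≈ 0.0698; return loss ≈ 23.1 dB

|Γ| = (S − 1)/(S + 1) = (1.15 − 1)/(1.15 + 1) = 0.15/2.15
RL = −20·log₁₀|Γ| = −20·log₁₀(0.0698)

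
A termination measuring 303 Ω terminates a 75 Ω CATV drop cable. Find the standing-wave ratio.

VSWR ≈ 4.04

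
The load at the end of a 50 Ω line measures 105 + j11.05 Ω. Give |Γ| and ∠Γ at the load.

Γ = (Z_L − Z_0)/(Z_L + Z_0) = (55 + j11.05)/(155 + j11.05)
|Γ| = 56.1/155 = 0.361

Γ ≈ 0.361 ∠ 7.28°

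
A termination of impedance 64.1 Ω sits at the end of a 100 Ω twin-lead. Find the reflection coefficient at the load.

Γ = -0.219

Γ = (Z_L − Z_0)/(Z_L + Z_0) = (64.1 − 100)/(64.1 + 100) = -35.9/164.1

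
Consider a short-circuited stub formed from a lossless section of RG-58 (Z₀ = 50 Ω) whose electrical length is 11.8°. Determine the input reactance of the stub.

tan(βl) = 0.209
For a short-circuited stub, Z_in = jZ_0·tan(βl)

X_in ≈ 10.4 Ω (inductive)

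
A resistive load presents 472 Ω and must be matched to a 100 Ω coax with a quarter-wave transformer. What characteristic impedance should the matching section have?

Z_qwt = √(Z_0·R_L) = √(100 × 472) = √47200

Z_qwt ≈ 217 Ω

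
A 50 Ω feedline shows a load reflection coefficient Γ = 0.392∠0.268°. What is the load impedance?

Z_L ≈ 114 + j0.496 Ω

Z_L = Z_0·(1 + Γ)/(1 − Γ) = 50·(1.39 + j0.00183)/(0.608 − j0.00183)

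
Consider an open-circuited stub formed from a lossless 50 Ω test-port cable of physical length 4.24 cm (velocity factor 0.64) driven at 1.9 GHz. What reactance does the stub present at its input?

X_in ≈ 90.4 Ω (inductive)

λ = v/f = 0.64·c / 1.9 GHz = 0.101 m
βl = 2π·l/λ = 2π × 0.42 = 151°
tan(βl) = -0.553
For an open-circuited stub, Z_in = −jZ_0·cot(βl) = −jZ_0/tan(βl)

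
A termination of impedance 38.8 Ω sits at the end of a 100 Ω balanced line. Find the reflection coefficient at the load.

Γ = -0.441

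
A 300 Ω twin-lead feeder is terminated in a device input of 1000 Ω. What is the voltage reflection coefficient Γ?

Γ = 0.538

Γ = (Z_L − Z_0)/(Z_L + Z_0) = (1000 − 300)/(1000 + 300) = 700/1300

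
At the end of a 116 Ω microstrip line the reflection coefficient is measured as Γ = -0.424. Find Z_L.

Z_L ≈ 46.9 Ω

Z_L = Z_0·(1 + Γ)/(1 − Γ) = 116·(0.576)/(1.42)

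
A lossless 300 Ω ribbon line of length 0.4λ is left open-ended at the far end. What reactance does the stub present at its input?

βl = 2π × 0.4 = 144°
tan(βl) = -0.727
For an open-ended stub, Z_in = −jZ_0·cot(βl) = −jZ_0/tan(βl)

X_in ≈ 413 Ω (inductive)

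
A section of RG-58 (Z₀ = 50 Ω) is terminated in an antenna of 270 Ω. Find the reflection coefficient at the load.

Γ = 0.688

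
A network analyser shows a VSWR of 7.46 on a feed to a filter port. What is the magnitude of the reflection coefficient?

|Γ| = (S − 1)/(S + 1) = (7.46 − 1)/(7.46 + 1) = 6.46/8.46

|Γ| ≈ 0.764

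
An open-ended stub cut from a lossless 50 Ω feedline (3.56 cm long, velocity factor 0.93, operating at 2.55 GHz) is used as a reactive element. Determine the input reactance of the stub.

λ = v/f = 0.93·c / 2.55 GHz = 0.109 m
βl = 2π·l/λ = 2π × 0.325 = 117°
tan(βl) = -1.95
For an open-ended stub, Z_in = −jZ_0·cot(βl) = −jZ_0/tan(βl)

X_in ≈ 25.6 Ω (inductive)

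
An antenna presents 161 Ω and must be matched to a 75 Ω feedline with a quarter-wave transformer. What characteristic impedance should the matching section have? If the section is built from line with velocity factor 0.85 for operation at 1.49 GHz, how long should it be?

Z_qwt = √(Z_0·R_L) = √(75 × 161) = √12080
λ = 0.85·c/f = 0.171 m, so l = λ/4 = 0.0428 m

Z_qwt ≈ 110 Ω; length ≈ 4.28 cm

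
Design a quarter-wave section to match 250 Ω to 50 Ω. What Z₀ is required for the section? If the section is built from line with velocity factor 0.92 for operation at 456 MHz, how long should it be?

Z_qwt = √(Z_0·R_L) = √(50 × 250) = √12500
λ = 0.92·c/f = 0.605 m, so l = λ/4 = 0.151 m

Z_qwt ≈ 112 Ω; length ≈ 15.1 cm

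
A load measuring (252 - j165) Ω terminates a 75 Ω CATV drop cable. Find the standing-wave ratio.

VSWR ≈ 4.89

Γ = (Z_L − Z_0)/(Z_L + Z_0) = (177 − j165)/(327 − j165)
|Γ| = 242/366 = 0.661
VSWR = (1 + |Γ|)/(1 − |Γ|) = 1.66/0.339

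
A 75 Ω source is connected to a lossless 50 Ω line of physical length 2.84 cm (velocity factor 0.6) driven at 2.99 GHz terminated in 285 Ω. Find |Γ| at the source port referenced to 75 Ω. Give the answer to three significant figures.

λ = v/f = 0.6·c / 2.99 GHz = 0.0602 m
βl = 2π·l/λ = 2π × 0.472 = 170°
tan(βl) = -0.179
Z_in = Z_0·(Z_L + jZ_0·tanβl)/(Z_0 + jZ_L·tanβl) = 144 + j138 Ω
Γ_s = (Z_in − Z_s)/(Z_in + Z_s) = (68.8 + j138)/(219 + j138), |Γ_s| = 0.596

|Γ| ≈ 0.596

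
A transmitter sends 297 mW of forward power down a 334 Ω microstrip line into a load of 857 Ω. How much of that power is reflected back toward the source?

Γ = (857 − 334)/(857 + 334) = 0.439
|Γ|² = 0.193
P_refl = |Γ|²·P_inc = 57.3 mW, P_del = (1 − |Γ|²)·P_inc = 240 mW

P_reflected ≈ 57.3 mW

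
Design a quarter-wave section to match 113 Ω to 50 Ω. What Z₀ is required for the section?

Z_qwt = √(Z_0·R_L) = √(50 × 113) = √5650

Z_qwt ≈ 75.2 Ω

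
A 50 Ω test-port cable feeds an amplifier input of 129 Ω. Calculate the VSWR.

VSWR ≈ 2.58

For a purely resistive load, VSWR = R_L/Z_0 or Z_0/R_L (whichever > 1) = 129/50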